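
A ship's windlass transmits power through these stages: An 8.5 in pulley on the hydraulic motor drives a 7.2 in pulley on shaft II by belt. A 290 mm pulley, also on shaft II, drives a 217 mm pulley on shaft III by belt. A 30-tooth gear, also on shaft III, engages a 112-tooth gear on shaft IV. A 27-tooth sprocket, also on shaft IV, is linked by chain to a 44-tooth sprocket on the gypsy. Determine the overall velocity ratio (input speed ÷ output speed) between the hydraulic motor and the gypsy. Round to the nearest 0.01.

3.86

Each stage contributes driven/driver: belt 7.2/8.5 = 0.84706, belt 217/290 = 0.74828, gear mesh 112/30 = 3.7333, chain 44/27 = 1.6296.
Overall: 0.84706 × 0.74828 × 3.7333 × 1.6296 = 3.8562.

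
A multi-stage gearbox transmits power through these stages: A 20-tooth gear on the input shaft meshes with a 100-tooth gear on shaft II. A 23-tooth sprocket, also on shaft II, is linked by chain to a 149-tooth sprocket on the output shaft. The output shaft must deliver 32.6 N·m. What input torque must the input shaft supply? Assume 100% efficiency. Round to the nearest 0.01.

Overall ratio R = 5 × 6.4783 = 32.391.
Input torque = output torque / R = 32.6 / 32.391 = 1.0064 N·m.

1.01 N·m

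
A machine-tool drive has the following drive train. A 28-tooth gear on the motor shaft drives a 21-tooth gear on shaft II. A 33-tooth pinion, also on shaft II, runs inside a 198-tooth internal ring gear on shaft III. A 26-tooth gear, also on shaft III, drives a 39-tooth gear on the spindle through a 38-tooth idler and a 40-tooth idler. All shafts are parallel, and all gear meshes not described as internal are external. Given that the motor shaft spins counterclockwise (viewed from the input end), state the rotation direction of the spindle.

counterclockwise

the motor shaft → shaft II: external mesh, 1 reversal → CW.
shaft II → shaft III: internal mesh, same direction → CW.
shaft III → the spindle: driver → idler → idler → driven is 3 external meshes, 3 reversals → CCW.
4 reversals in total — an even number — so the spindle turns the same way as the motor shaft.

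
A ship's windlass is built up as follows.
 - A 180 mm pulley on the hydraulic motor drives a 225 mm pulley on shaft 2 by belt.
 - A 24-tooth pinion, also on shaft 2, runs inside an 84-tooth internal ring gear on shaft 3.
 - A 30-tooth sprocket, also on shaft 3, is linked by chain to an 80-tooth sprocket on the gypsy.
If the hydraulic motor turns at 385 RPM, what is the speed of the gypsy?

33 RPM

the hydraulic motor → shaft 2 (belt, 225/180): 385 ÷ 1.25 = 308 RPM
shaft 2 → shaft 3 (internal gear, 84/24): 308 ÷ 3.5 = 88 RPM
shaft 3 → the gypsy (chain, 80/30): 88 ÷ 2.6667 = 33 RPM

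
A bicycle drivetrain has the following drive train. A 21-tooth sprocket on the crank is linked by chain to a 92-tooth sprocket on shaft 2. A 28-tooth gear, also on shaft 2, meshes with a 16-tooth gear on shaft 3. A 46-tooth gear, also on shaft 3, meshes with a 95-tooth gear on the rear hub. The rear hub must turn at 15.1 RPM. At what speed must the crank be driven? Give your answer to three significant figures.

78.1 RPM

Overall ratio R = 4.381 × 0.57143 × 2.0652 = 5.1701.
Required input speed = output speed × R = 15.1 × 5.1701 = 78.068 RPM.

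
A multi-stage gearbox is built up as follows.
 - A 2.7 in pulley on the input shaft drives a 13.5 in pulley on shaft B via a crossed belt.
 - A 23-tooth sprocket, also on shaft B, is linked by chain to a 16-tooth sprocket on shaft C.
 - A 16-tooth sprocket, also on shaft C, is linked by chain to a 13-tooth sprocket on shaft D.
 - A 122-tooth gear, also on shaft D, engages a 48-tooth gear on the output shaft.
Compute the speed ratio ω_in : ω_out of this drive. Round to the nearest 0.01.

1.11

Each stage contributes driven/driver: belt 13.5/2.7 = 5, chain 16/23 = 0.69565, chain 13/16 = 0.8125, gear mesh 48/122 = 0.39344.
Overall: 5 × 0.69565 × 0.8125 × 0.39344 = 1.1119.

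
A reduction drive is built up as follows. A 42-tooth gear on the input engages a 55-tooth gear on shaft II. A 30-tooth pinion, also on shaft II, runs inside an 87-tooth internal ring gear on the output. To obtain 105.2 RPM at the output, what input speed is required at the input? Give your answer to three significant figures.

400 RPM

Overall ratio R = 1.3095 × 2.9 = 3.7976.
Required input speed = output speed × R = 105.2 × 3.7976 = 399.51 RPM.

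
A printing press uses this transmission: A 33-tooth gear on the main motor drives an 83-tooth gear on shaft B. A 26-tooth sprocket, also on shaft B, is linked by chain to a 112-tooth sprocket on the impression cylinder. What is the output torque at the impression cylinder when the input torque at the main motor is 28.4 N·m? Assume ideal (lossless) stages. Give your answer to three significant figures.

After the gear mesh (83/33): 28.4 × 2.5152 = 71.43 N·m
After the chain (112/26): 71.43 × 4.3077 = 307.7 N·m

308 N·m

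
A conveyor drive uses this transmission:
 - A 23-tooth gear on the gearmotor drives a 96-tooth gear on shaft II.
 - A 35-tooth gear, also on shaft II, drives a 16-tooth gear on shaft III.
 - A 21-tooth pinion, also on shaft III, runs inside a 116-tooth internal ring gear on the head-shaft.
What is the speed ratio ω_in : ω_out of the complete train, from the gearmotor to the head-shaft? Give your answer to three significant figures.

10.5

Each stage contributes driven/driver: gear mesh 96/23 = 4.1739, gear mesh 16/35 = 0.45714, internal gear 116/21 = 5.5238.
Overall: 4.1739 × 0.45714 × 5.5238 = 10.54.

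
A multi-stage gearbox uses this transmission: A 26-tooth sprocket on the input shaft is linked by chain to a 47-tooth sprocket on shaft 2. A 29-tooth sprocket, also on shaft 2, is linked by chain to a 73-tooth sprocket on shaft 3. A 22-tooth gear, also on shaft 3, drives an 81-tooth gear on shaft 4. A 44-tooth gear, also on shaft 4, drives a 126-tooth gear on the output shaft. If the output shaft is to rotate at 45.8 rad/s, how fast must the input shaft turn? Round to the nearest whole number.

Overall ratio R = 1.8077 × 2.5172 × 3.6818 × 2.8636 = 47.977.
Required input speed = output speed × R = 45.8 × 47.977 = 2197.3 rad/s.

2197 rad/s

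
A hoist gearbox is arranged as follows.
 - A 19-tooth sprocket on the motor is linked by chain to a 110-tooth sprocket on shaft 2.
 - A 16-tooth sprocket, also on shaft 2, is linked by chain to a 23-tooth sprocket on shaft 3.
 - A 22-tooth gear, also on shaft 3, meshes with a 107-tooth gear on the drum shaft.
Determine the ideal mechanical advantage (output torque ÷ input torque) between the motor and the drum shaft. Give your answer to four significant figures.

Each stage contributes driven/driver: chain 110/19 = 5.7895, chain 23/16 = 1.4375, gear mesh 107/22 = 4.8636.
Overall: 5.7895 × 1.4375 × 4.8636 = 40.477.

40.48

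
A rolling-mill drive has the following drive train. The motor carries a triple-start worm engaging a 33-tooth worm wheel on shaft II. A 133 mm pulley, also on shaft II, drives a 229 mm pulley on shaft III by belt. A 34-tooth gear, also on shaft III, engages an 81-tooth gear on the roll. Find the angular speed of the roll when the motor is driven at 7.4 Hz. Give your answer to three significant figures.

the motor → shaft II (worm, 33/3): 7.4 ÷ 11 = 0.67273 Hz
shaft II → shaft III (belt, 229/133): 0.67273 ÷ 1.7218 = 0.39071 Hz
shaft III → the roll (gear mesh, 81/34): 0.39071 ÷ 2.3824 = 0.164 Hz

0.164 Hz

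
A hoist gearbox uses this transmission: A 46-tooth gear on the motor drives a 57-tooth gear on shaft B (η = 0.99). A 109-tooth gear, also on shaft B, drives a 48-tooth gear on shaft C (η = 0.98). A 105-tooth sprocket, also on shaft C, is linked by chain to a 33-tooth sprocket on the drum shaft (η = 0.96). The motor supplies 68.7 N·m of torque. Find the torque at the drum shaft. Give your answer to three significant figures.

gear mesh 57/46 = 1.2391 → τ = 68.7·1.2391·0.99 = 84.277 N·m
gear mesh 48/109 = 0.44037 → τ = 84.277·0.44037·0.98 = 36.371 N·m
chain 33/105 = 0.31429 → τ = 36.371·0.31429·0.96 = 10.974 N·m

11.0 N·m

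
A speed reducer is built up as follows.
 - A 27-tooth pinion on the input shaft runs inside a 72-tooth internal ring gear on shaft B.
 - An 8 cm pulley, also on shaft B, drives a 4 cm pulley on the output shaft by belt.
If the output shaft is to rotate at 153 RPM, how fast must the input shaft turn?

Overall ratio R = 2.6667 × 0.5 = 1.3333.
Required input speed = output speed × R = 153 × 1.3333 = 204 RPM.

204 RPM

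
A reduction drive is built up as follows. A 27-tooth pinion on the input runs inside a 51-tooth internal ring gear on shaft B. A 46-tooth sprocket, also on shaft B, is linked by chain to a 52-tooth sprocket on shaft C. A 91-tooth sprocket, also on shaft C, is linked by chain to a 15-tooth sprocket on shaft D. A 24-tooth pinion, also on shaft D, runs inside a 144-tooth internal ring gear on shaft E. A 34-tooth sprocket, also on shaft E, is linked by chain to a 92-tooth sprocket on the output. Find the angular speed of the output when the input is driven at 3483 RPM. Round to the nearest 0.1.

609.5 RPM

internal gear 51/27 = 1.8889 → 3483/1.8889 = 1843.9 RPM
chain 52/46 = 1.1304 → 1843.9/1.1304 = 1631.2 RPM
chain 15/91 = 0.16484 → 1631.2/0.16484 = 9895.8 RPM
internal gear 144/24 = 6 → 9895.8/6 = 1649.3 RPM
chain 92/34 = 2.7059 → 1649.3/2.7059 = 609.53 RPM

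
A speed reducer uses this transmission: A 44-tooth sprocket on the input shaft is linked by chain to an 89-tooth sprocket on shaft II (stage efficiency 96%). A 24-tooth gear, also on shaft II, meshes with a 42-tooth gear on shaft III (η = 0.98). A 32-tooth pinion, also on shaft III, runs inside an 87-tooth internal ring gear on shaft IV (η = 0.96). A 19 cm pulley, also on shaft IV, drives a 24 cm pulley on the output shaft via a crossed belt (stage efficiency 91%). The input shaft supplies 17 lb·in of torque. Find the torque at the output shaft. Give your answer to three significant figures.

170 lb·in

chain 89/44 = 2.0227 → τ = 17·2.0227·0.96 = 33.011 lb·in
gear mesh 42/24 = 1.75 → τ = 33.011·1.75·0.98 = 56.614 lb·in
internal gear 87/32 = 2.7188 → τ = 56.614·2.7188·0.96 = 147.76 lb·in
belt 24/19 = 1.2632 → τ = 147.76·1.2632·0.91 = 169.85 lb·in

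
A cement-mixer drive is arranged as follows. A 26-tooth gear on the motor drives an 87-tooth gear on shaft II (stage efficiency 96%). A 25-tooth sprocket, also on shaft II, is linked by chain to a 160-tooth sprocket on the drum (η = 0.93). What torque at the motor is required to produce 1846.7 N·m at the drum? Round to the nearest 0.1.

96.6 N·m

Overall ratio R = 3.3462 × 6.4 = 21.415; overall efficiency η = 0.96 × 0.93 = 0.8928.
Input torque = output torque / (R × η) = 1846.7 / (21.415 × 0.8928) = 96.586 N·m.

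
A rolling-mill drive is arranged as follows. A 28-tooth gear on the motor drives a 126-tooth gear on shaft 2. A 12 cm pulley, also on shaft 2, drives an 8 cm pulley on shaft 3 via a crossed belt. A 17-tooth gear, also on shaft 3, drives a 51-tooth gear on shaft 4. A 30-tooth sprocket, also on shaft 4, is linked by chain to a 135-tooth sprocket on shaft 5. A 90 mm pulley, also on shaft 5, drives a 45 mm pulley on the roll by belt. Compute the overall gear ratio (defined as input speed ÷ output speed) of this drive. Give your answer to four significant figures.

Each stage contributes driven/driver: gear mesh 126/28 = 4.5, belt 8/12 = 0.66667, gear mesh 51/17 = 3, chain 135/30 = 4.5, belt 45/90 = 0.5.
Overall: 4.5 × 0.66667 × 3 × 4.5 × 0.5 = 20.25.

20.25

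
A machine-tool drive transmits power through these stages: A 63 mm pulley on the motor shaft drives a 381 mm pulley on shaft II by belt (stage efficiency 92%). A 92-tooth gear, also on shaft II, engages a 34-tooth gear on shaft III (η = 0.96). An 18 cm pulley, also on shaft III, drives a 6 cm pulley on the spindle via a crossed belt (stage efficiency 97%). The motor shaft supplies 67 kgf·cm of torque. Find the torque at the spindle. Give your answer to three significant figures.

After the belt (381/63): 67 × 6.0476 × 0.92 = 372.78 kgf·cm
After the gear mesh (34/92): 372.78 × 0.36957 × 0.96 = 132.25 kgf·cm
After the belt (6/18): 132.25 × 0.33333 × 0.97 = 42.762 kgf·cm

42.8 kgf·cm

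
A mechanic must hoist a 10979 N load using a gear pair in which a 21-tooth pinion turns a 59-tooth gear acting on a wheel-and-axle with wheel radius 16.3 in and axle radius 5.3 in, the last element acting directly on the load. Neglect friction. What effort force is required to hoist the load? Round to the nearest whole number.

Gear pair MA = 59/21 = 2.8095.
Wheel-and-axle MA = R/r = 16.3/5.3 = 3.0755.
Combined ideal MA = 2.8095 × 3.0755 = 8.6406.
Effort = load / MA = 10979 / 8.6406 = 1270.6 N.

1271 N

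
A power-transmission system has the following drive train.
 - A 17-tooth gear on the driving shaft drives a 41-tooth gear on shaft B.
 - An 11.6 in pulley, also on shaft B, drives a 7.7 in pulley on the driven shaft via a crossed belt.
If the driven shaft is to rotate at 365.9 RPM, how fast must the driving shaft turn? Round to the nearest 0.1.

Overall ratio R = 2.4118 × 0.66379 = 1.6009.
Required input speed = output speed × R = 365.9 × 1.6009 = 585.77 RPM.

585.8 RPM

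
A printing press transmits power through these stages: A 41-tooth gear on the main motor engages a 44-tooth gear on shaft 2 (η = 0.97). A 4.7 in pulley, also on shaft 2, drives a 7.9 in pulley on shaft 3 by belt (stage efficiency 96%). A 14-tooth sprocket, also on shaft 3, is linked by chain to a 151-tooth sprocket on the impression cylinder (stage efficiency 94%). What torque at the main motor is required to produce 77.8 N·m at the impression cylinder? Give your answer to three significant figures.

Overall ratio R = 1.0732 × 1.6809 × 10.786 = 19.456; overall efficiency η = 0.97 × 0.96 × 0.94 = 0.8753.
Input torque = output torque / (R × η) = 77.8 / (19.456 × 0.8753) = 4.5684 N·m.

4.57 N·m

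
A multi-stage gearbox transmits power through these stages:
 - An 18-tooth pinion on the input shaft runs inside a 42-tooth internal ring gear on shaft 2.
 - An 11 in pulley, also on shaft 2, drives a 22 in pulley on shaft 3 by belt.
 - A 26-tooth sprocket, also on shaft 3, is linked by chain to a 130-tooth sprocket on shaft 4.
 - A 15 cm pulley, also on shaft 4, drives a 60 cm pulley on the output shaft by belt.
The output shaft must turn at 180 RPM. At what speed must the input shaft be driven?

16800 RPM

Overall ratio R = 2.3333 × 2 × 5 × 4 = 93.333.
Required input speed = output speed × R = 180 × 93.333 = 16800 RPM.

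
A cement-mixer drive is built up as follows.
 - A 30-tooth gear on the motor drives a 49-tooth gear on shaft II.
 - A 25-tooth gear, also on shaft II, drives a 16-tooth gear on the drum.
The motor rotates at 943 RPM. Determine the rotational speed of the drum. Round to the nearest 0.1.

Gear mesh: ratio = 49/30 = 1.6333, so shaft II turns at 943 / 1.6333 = 577.35 RPM.
Gear mesh: ratio = 16/25 = 0.64, so the drum turns at 577.35 / 0.64 = 902.1 RPM.

902.1 RPM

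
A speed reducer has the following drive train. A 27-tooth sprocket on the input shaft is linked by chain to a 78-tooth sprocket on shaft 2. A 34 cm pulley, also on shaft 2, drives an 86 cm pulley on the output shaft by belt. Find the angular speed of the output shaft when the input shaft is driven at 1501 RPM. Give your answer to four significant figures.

the input shaft → shaft 2 (chain, 78/27): 1501 ÷ 2.8889 = 519.58 RPM
shaft 2 → the output shaft (belt, 86/34): 519.58 ÷ 2.5294 = 205.41 RPM

205.4 RPM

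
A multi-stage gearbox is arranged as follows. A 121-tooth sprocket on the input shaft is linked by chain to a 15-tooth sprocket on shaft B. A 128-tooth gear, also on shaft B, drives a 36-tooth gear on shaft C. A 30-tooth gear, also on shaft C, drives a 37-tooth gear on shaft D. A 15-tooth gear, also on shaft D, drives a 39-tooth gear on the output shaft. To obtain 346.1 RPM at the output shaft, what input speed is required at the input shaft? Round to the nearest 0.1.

38.7 RPM

Overall ratio R = 0.12397 × 0.28125 × 1.2333 × 2.6 = 0.1118.
Required input speed = output speed × R = 346.1 × 0.1118 = 38.695 RPM.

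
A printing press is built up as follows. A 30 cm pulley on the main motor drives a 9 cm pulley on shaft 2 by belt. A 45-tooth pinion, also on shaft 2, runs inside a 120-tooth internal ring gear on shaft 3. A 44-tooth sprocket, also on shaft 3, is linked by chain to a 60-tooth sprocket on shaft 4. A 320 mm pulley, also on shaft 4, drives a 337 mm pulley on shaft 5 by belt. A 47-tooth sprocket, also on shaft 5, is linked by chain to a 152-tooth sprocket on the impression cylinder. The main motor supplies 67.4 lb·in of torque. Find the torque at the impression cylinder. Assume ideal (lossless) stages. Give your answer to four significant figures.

250.4 lb·in

After the belt (9/30): 67.4 × 0.3 = 20.22 lb·in
After the internal gear (120/45): 20.22 × 2.6667 = 53.92 lb·in
After the chain (60/44): 53.92 × 1.3636 = 73.527 lb·in
After the belt (337/320): 73.527 × 1.0531 = 77.433 lb·in
After the chain (152/47): 77.433 × 3.234 = 250.42 lb·in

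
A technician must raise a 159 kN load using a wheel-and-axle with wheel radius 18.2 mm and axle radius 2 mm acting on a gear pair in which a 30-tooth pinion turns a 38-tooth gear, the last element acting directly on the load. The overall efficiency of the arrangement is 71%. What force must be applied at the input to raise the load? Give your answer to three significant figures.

Wheel-and-axle MA = R/r = 18.2/2 = 9.1.
Gear pair MA = 38/30 = 1.2667.
Combined ideal MA = 9.1 × 1.2667 = 11.527.
Actual MA = 11.527 × 0.71 = 8.1839.
Effort = load / actual MA = 159 / 8.1839 = 19.428 kN.

19.4 kN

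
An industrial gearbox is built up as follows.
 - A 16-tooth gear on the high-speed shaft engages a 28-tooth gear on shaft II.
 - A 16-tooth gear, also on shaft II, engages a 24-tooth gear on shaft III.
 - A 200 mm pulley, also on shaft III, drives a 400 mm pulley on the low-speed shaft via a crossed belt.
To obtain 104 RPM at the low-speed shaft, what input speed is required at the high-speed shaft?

546 RPM

Overall ratio R = 1.75 × 1.5 × 2 = 5.25.
Required input speed = output speed × R = 104 × 5.25 = 546 RPM.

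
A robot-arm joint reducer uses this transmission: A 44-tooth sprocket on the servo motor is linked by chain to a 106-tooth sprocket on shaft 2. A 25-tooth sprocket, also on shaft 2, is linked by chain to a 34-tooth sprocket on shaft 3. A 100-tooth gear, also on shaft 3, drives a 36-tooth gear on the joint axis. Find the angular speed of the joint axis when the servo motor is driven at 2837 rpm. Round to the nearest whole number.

the servo motor → shaft 2 (chain, 106/44): 2837 ÷ 2.4091 = 1177.6 rpm
shaft 2 → shaft 3 (chain, 34/25): 1177.6 ÷ 1.36 = 865.9 rpm
shaft 3 → the joint axis (gear mesh, 36/100): 865.9 ÷ 0.36 = 2405.3 rpm

2405 rpm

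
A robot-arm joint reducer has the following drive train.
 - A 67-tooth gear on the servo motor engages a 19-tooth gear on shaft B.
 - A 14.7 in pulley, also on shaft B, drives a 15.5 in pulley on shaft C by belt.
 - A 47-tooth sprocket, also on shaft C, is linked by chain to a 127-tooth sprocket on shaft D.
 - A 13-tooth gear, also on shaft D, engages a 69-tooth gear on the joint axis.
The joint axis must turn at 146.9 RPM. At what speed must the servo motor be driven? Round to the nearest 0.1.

630.0 RPM

Overall ratio R = 0.28358 × 1.0544 × 2.7021 × 5.3077 = 4.2885.
Required input speed = output speed × R = 146.9 × 4.2885 = 629.98 RPM.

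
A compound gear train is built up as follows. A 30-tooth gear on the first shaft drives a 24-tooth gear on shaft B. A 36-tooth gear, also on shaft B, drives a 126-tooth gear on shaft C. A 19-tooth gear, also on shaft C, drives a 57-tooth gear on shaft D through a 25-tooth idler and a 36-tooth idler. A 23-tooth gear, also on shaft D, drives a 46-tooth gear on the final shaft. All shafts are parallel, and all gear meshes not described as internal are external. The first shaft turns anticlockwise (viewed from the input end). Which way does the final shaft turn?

anticlockwise

the first shaft → shaft B: external mesh, 1 reversal → CW.
shaft B → shaft C: external mesh, 1 reversal → CCW.
shaft C → shaft D: driver → idler → idler → driven is 3 external meshes, 3 reversals → CW.
shaft D → the final shaft: external mesh, 1 reversal → CCW.
6 reversals in total — an even number — so the final shaft turns the same way as the first shaft.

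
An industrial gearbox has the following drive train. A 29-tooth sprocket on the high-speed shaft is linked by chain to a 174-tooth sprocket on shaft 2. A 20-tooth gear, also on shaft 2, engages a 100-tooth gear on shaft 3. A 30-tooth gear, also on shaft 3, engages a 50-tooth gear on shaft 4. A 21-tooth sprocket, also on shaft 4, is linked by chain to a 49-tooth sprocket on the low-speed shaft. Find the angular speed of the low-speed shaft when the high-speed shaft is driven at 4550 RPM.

chain 174/29 = 6 → 4550/6 = 758.33 RPM
gear mesh 100/20 = 5 → 758.33/5 = 151.67 RPM
gear mesh 50/30 = 1.6667 → 151.67/1.6667 = 91 RPM
chain 49/21 = 2.3333 → 91/2.3333 = 39 RPM

39 RPM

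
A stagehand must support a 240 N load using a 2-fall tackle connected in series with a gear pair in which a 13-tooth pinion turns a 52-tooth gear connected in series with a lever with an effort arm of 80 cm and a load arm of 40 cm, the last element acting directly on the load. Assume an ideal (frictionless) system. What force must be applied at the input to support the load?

15 N

Block-and-tackle MA = number of supporting rope parts = 2.
Gear pair MA = 52/13 = 4.
Lever MA = effort arm / load arm = 80/40 = 2.
Combined ideal MA = 2 × 4 × 2 = 16.
Effort = load / MA = 240 / 16 = 15 N.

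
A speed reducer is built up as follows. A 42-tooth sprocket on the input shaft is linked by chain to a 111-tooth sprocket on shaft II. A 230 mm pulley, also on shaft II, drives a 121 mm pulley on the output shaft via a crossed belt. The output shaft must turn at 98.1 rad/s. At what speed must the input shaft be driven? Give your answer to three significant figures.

136 rad/s

Overall ratio R = 2.6429 × 0.52609 = 1.3904.
Required input speed = output speed × R = 98.1 × 1.3904 = 136.4 rad/s.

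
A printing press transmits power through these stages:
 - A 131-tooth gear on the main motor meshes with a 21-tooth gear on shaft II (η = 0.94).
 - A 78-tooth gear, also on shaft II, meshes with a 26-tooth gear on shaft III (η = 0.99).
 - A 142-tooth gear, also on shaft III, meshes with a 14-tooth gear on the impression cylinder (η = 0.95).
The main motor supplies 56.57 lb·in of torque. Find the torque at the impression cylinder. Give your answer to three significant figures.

0.263 lb·in

After the gear mesh (21/131): 56.57 × 0.16031 × 0.94 = 8.5244 lb·in
After the gear mesh (26/78): 8.5244 × 0.33333 × 0.99 = 2.813 lb·in
After the gear mesh (14/142): 2.813 × 0.098592 × 0.95 = 0.26347 lb·in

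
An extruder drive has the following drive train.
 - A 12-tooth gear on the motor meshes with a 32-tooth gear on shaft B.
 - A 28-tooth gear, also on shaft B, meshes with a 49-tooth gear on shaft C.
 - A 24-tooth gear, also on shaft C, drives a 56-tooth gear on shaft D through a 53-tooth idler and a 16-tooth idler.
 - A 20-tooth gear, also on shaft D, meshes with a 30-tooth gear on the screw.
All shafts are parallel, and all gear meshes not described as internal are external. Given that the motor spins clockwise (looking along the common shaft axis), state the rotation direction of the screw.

clockwise

the motor → shaft B: external mesh, 1 reversal → CCW.
shaft B → shaft C: external mesh, 1 reversal → CW.
shaft C → shaft D: driver → idler → idler → driven is 3 external meshes, 3 reversals → CCW.
shaft D → the screw: external mesh, 1 reversal → CW.
6 reversals in total — an even number — so the screw turns the same way as the motor.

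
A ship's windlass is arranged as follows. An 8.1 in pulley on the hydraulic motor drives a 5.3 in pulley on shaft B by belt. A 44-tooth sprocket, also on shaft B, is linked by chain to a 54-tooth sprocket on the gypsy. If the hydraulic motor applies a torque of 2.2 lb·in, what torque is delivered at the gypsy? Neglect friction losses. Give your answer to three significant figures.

Belt: ratio = 5.3/8.1 = 0.65432; torque at shaft B = 2.2 × 0.65432 = 1.4395 lb·in.
Chain: ratio = 54/44 = 1.2273; torque at the gypsy = 1.4395 × 1.2273 = 1.7667 lb·in.

1.77 lb·in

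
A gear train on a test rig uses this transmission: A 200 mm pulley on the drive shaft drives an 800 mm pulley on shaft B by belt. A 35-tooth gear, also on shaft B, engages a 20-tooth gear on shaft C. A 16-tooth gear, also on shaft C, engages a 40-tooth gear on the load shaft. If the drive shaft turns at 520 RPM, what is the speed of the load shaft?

91 RPM

the drive shaft → shaft B (belt, 800/200): 520 ÷ 4 = 130 RPM
shaft B → shaft C (gear mesh, 20/35): 130 ÷ 0.57143 = 227.5 RPM
shaft C → the load shaft (gear mesh, 40/16): 227.5 ÷ 2.5 = 91 RPM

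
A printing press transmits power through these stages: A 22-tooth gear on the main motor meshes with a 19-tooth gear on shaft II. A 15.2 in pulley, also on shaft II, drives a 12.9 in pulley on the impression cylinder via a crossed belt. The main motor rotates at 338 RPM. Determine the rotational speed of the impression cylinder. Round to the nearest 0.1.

Gear mesh: ratio = 19/22 = 0.86364, so shaft II turns at 338 / 0.86364 = 391.37 RPM.
Belt: ratio = 12.9/15.2 = 0.84868, so the impression cylinder turns at 391.37 / 0.84868 = 461.15 RPM.

461.1 RPM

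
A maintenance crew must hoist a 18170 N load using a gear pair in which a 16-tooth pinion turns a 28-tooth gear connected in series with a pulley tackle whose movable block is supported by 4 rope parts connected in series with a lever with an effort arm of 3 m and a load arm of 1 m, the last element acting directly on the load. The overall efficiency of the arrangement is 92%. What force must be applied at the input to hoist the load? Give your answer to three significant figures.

940 N

Gear pair MA = 28/16 = 1.75.
Block-and-tackle MA = number of supporting rope parts = 4.
Lever MA = effort arm / load arm = 3/1 = 3.
Combined ideal MA = 1.75 × 4 × 3 = 21.
Actual MA = 21 × 0.92 = 19.32.
Effort = load / actual MA = 18170 / 19.32 = 940.48 N.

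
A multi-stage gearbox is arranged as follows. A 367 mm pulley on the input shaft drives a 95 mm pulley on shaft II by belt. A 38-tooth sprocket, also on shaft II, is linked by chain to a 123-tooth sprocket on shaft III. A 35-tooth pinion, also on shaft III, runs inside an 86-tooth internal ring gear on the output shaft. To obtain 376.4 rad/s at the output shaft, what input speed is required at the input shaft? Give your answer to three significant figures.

Overall ratio R = 0.25886 × 3.2368 × 2.4571 = 2.0588.
Required input speed = output speed × R = 376.4 × 2.0588 = 774.92 rad/s.

775 rad/s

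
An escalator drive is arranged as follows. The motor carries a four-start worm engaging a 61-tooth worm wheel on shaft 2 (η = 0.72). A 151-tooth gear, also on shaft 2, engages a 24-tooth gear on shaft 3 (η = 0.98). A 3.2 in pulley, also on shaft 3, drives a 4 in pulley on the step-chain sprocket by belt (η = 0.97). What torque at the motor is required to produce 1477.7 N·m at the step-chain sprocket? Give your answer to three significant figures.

713 N·m

Overall ratio R = 15.25 × 0.15894 × 1.25 = 3.0298; overall efficiency η = 0.72 × 0.98 × 0.97 = 0.6844.
Input torque = output torque / (R × η) = 1477.7 / (3.0298 × 0.6844) = 712.59 N·m.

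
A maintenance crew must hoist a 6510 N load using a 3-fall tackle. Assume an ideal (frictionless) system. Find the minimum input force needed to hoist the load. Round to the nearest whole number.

Block-and-tackle MA = number of supporting rope parts = 3.
Effort = load / MA = 6510 / 3 = 2170 N.

2170 N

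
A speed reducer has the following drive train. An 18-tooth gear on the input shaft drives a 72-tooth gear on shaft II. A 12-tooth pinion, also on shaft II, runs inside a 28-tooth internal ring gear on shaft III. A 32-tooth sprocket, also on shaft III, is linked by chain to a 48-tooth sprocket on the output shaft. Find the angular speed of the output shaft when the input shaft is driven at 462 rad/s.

gear mesh 72/18 = 4 → 462/4 = 115.5 rad/s
internal gear 28/12 = 2.3333 → 115.5/2.3333 = 49.5 rad/s
chain 48/32 = 1.5 → 49.5/1.5 = 33 rad/s

33 rad/s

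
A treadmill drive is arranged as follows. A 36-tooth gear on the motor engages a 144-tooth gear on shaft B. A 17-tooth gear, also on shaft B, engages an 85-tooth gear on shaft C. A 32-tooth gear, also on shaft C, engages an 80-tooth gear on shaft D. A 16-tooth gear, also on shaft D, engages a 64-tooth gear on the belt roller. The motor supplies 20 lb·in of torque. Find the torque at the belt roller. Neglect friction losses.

4000 lb·in

Gear mesh: ratio = 144/36 = 4; torque at shaft B = 20 × 4 = 80 lb·in.
Gear mesh: ratio = 85/17 = 5; torque at shaft C = 80 × 5 = 400 lb·in.
Gear mesh: ratio = 80/32 = 2.5; torque at shaft D = 400 × 2.5 = 1000 lb·in.
Gear mesh: ratio = 64/16 = 4; torque at the belt roller = 1000 × 4 = 4000 lb·in.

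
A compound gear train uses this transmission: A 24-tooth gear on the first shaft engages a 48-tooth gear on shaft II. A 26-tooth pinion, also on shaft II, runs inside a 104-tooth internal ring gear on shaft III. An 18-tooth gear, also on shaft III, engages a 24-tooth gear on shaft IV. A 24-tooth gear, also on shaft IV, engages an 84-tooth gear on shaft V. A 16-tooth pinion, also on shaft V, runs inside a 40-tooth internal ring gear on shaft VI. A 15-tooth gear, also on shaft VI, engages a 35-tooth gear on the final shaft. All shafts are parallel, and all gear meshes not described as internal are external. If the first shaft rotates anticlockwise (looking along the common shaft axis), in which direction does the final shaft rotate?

the first shaft → shaft II: external mesh, 1 reversal → CW.
shaft II → shaft III: internal mesh, same direction → CW.
shaft III → shaft IV: external mesh, 1 reversal → CCW.
shaft IV → shaft V: external mesh, 1 reversal → CW.
shaft V → shaft VI: internal mesh, same direction → CW.
shaft VI → the final shaft: external mesh, 1 reversal → CCW.
4 reversals in total — an even number — so the final shaft turns the same way as the first shaft.

anticlockwise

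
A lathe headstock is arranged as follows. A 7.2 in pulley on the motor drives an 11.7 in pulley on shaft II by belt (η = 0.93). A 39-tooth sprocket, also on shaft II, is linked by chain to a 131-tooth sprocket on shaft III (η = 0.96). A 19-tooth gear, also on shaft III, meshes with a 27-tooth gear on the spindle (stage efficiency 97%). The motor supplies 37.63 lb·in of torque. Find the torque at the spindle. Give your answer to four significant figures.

252.8 lb·in

Belt: ratio = 11.7/7.2 = 1.625; torque at shaft II = 37.63 × 1.625 × 0.93 = 56.868 lb·in.
Chain: ratio = 131/39 = 3.359; torque at shaft III = 56.868 × 3.359 × 0.96 = 183.38 lb·in.
Gear mesh: ratio = 27/19 = 1.4211; torque at the spindle = 183.38 × 1.4211 × 0.97 = 252.77 lb·in.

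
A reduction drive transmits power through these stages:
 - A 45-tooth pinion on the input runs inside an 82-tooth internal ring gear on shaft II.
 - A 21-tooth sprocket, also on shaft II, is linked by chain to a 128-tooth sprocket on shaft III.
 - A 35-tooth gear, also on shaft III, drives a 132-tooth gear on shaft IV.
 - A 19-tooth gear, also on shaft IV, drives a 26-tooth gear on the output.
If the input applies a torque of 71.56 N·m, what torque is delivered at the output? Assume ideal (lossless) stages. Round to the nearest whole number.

internal gear 82/45 = 1.8222 → τ = 71.56·1.8222 = 130.4 N·m
chain 128/21 = 6.0952 → τ = 130.4·6.0952 = 794.81 N·m
gear mesh 132/35 = 3.7714 → τ = 794.81·3.7714 = 2997.6 N·m
gear mesh 26/19 = 1.3684 → τ = 2997.6·1.3684 = 4101.9 N·m

4102 N·m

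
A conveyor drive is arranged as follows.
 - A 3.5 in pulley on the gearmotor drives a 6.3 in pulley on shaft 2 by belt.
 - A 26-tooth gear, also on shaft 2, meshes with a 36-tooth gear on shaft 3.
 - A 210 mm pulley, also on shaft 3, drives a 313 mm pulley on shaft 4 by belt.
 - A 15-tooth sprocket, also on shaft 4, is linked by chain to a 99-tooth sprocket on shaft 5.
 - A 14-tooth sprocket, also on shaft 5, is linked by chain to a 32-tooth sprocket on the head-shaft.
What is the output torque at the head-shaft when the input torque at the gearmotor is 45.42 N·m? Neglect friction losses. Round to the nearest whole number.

belt 6.3/3.5 = 1.8 → τ = 45.42·1.8 = 81.756 N·m
gear mesh 36/26 = 1.3846 → τ = 81.756·1.3846 = 113.2 N·m
belt 313/210 = 1.4905 → τ = 113.2·1.4905 = 168.72 N·m
chain 99/15 = 6.6 → τ = 168.72·6.6 = 1113.6 N·m
chain 32/14 = 2.2857 → τ = 1113.6·2.2857 = 2545.3 N·m

2545 N·m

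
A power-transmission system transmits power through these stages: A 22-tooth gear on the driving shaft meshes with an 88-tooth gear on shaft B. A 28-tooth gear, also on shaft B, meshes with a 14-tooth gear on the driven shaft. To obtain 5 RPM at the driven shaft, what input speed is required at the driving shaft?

10 RPM

Overall ratio R = 4 × 0.5 = 2.
Required input speed = output speed × R = 5 × 2 = 10 RPM.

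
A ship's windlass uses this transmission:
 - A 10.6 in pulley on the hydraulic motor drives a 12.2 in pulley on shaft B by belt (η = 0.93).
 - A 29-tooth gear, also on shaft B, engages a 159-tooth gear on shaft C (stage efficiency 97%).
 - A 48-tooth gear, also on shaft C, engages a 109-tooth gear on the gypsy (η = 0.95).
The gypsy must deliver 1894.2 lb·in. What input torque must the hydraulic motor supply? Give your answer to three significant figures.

154 lb·in

Overall ratio R = 1.1509 × 5.4828 × 2.2708 = 14.33; overall efficiency η = 0.93 × 0.97 × 0.95 = 0.8570.
Input torque = output torque / (R × η) = 1894.2 / (14.33 × 0.8570) = 154.24 lb·in.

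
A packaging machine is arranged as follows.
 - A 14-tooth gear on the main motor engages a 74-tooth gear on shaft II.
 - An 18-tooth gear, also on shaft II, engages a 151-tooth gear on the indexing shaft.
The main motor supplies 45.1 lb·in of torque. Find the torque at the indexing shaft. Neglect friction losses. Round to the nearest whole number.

gear mesh 74/14 = 5.2857 → τ = 45.1·5.2857 = 238.39 lb·in
gear mesh 151/18 = 8.3889 → τ = 238.39·8.3889 = 1999.8 lb·in

2000 lb·in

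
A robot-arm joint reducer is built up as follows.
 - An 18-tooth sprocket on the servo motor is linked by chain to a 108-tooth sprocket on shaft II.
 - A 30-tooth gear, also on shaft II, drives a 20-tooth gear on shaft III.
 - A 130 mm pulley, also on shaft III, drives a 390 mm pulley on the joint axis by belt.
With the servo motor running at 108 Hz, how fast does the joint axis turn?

Chain: ratio = 108/18 = 6, so shaft II turns at 108 / 6 = 18 Hz.
Gear mesh: ratio = 20/30 = 0.66667, so shaft III turns at 18 / 0.66667 = 27 Hz.
Belt: ratio = 390/130 = 3, so the joint axis turns at 27 / 3 = 9 Hz.

9 Hz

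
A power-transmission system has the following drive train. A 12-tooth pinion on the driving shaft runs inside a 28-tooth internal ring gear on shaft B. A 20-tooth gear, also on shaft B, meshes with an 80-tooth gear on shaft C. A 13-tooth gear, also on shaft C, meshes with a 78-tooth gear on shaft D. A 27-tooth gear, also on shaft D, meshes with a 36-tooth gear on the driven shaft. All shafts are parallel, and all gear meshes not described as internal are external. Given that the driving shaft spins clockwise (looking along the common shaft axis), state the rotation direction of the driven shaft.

the driving shaft → shaft B: internal mesh, same direction → CW.
shaft B → shaft C: external mesh, 1 reversal → CCW.
shaft C → shaft D: external mesh, 1 reversal → CW.
shaft D → the driven shaft: external mesh, 1 reversal → CCW.
3 reversals in total — an odd number — so the driven shaft turns opposite to the driving shaft.

anticlockwise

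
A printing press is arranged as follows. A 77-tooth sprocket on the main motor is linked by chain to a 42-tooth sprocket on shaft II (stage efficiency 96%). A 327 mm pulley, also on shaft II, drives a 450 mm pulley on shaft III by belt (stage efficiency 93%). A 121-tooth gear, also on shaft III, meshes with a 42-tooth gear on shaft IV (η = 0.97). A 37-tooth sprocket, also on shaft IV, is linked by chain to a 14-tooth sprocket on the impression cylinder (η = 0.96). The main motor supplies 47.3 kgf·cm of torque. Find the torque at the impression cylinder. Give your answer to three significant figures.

3.88 kgf·cm

After the chain (42/77): 47.3 × 0.54545 × 0.96 = 24.768 kgf·cm
After the belt (450/327): 24.768 × 1.3761 × 0.93 = 31.698 kgf·cm
After the gear mesh (42/121): 31.698 × 0.34711 × 0.97 = 10.673 kgf·cm
After the chain (14/37): 10.673 × 0.37838 × 0.96 = 3.8768 kgf·cm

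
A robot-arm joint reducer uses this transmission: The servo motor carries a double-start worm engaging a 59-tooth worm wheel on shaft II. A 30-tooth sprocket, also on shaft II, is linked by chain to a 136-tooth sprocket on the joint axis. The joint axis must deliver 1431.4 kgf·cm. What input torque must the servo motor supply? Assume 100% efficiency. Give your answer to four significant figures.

Overall ratio R = 29.5 × 4.5333 = 133.73.
Input torque = output torque / R = 1431.4 / 133.73 = 10.703 kgf·cm.

10.70 kgf·cm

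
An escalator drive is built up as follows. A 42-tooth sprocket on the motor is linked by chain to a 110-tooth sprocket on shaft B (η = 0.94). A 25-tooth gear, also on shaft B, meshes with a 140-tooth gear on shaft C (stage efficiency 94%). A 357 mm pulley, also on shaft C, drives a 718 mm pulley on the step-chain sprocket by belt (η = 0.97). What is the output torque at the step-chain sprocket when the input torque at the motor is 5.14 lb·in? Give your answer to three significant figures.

130 lb·in

chain 110/42 = 2.619 → τ = 5.14·2.619·0.94 = 12.654 lb·in
gear mesh 140/25 = 5.6 → τ = 12.654·5.6·0.94 = 66.612 lb·in
belt 718/357 = 2.0112 → τ = 66.612·2.0112·0.97 = 129.95 lb·in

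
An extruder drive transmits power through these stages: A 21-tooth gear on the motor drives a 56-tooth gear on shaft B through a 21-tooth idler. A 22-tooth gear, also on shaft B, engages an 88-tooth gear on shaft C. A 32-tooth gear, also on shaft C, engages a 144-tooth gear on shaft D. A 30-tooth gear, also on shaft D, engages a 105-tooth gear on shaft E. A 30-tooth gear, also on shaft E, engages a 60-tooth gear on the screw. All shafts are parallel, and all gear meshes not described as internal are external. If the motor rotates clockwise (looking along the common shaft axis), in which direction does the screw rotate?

clockwise

the motor → shaft B: driver → idler → driven is 2 external meshes, 2 reversals → CW.
shaft B → shaft C: external mesh, 1 reversal → CCW.
shaft C → shaft D: external mesh, 1 reversal → CW.
shaft D → shaft E: external mesh, 1 reversal → CCW.
shaft E → the screw: external mesh, 1 reversal → CW.
6 reversals in total — an even number — so the screw turns the same way as the motor.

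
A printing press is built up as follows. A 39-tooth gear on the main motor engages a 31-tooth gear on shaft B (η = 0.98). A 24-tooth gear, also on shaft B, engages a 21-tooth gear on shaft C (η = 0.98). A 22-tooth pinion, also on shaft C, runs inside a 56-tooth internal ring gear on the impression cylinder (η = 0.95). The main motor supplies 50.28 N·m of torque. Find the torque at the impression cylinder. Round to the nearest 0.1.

81.2 N·m

gear mesh 31/39 = 0.79487 → τ = 50.28·0.79487·0.98 = 39.167 N·m
gear mesh 21/24 = 0.875 → τ = 39.167·0.875·0.98 = 33.586 N·m
internal gear 56/22 = 2.5455 → τ = 33.586·2.5455·0.95 = 81.216 N·m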